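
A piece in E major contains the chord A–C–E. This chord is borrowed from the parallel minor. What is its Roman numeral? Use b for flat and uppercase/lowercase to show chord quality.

A is scale degree 4 in E major. A–C–E is a minor chord — the form found in E minor, not the diatonic IV (A). Borrowed into E major it is written iv.

iv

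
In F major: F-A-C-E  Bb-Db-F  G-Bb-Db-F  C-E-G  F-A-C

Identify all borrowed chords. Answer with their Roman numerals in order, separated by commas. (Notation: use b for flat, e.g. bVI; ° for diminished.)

iv, iiø7

The diatonic triads in F major are F, Gm, Am, Bb, C, Dm, Edim. F–A–C–E = Fmaj7, C–E–G = C and F–A–C = F are all diatonic. But Bb–Db–F is foreign: the diatonic IV on degree 4 is Bb, whereas Bbm comes from F minor. It is labeled iv. But G–Bb–Db–F is foreign: the diatonic ii on degree 2 is Gm, whereas Gm7b5 comes from F minor. It is labeled iiø7.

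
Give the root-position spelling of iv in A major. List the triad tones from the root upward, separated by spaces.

D F A

The root, D, is scale degree 4 — the same note in A major and A minor; only the chord quality changes. In A minor the chord on D is D–F–A.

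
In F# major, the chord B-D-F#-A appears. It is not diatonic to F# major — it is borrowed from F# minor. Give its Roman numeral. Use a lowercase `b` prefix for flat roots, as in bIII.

iv7

B is scale degree 4 in F# major. The diatonic chord on degree 4 would be B (IV), but B–D–F#–A is the minor-seventh chord from F# minor. As a borrowed chord it is labeled iv7.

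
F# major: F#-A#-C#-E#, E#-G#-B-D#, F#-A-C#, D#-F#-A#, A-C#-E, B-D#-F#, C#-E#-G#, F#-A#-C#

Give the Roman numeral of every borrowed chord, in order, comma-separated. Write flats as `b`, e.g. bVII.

i, bIII

In F# major the diatonic chords are F#, G#m, A#m, B, C#, D#m, E#dim. Of the given chords, F#–A#–C#–E# = F#maj7, E#–G#–B–D# = E#m7b5, D#–F#–A# = D#m, B–D#–F# = B, C#–E#–G# = C# and F#–A#–C# = F# are diatonic. F#–A–C# doesn't fit — on degree 1 F# major would have F# (I). F#m is the degree-1 chord of F# minor, so it is the borrowed i. But A–C#–E is foreign: the diatonic iii on degree 3 is A#m, whereas A comes from F# minor. It is labeled bIII.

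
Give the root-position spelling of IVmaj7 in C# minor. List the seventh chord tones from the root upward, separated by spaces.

IVmaj7 is built on scale degree 4, which is F# in both C# minor and its parallel. Building the major-seventh chord from the parallel major on F#: F#–A#–C#–E#.

F# A# C# E#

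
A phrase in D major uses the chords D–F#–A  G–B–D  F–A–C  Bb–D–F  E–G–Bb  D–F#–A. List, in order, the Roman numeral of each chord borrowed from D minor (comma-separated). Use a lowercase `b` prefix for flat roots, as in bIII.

bIII, bVI, ii°

In D major the diatonic chords are D, Em, F#m, G, A, Bm, C#dim. D–F#–A = D and G–B–D = G both belong to that set. F–A–C is not: scale degree 3 in D major carries F#m (iii). In D minor the chord on that degree is F, so here it functions as bIII, borrowed from the parallel minor. But Bb–D–F is foreign: the diatonic vi on degree 6 is Bm, whereas Bb comes from D minor. It is labeled bVI. But E–G–Bb is foreign: the diatonic ii on degree 2 is Em, whereas Edim comes from D minor. It is labeled ii°.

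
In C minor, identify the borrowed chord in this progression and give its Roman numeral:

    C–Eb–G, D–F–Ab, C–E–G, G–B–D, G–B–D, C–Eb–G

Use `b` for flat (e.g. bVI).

I

C minor has the diatonic set Cm, Ddim, Eb, Fm, G, Ab, Bb (with V from harmonic minor). C–Eb–G = Cm, D–F–Ab = Ddim and G–B–D = G all belong to that set. But C–E–G is foreign: the diatonic i on degree 1 is Cm, whereas C comes from C major. It is labeled I.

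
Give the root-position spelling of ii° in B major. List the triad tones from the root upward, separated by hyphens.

The root, C#, is scale degree 2 — the same note in B major and B minor; only the chord quality changes. Building the diminished chord from the parallel minor on C#: C#–E–G.

C#-E-G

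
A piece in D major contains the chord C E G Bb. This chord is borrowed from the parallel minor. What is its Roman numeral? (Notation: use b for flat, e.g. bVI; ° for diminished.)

The root C is the lowered 7th scale degree — diatonically D major has C# there. C–E–G–Bb is a dominant-seventh chord — the form found in D minor, not the diatonic vii° (C#dim). Borrowed into D major it is written bVII7.

bVII7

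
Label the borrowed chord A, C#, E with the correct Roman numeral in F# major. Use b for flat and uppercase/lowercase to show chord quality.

bIII

In F# major scale degree 3 is A#; A is its lowered form, from F# minor. Diatonically F# major has A#m (iii) on that degree; A–C#–E is instead the major chord native to F# minor, so it takes the label bIII.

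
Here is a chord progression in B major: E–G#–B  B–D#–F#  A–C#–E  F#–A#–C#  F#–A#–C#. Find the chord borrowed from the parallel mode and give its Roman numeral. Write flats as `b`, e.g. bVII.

In B major the diatonic chords are B, C#m, D#m, E, F#, G#m, A#dim. E–G#–B = E, B–D#–F# = B and F#–A#–C# = F# all belong to that set. A–C#–E doesn't fit — on degree 7 B major would have A#dim (vii°). A is the degree-7 chord of B minor, so it is the borrowed bVII.

bVII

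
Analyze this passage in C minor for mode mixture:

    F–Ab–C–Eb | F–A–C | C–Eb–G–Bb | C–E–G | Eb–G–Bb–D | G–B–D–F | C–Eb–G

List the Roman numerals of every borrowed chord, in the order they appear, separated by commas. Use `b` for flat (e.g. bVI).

IV, I

The diatonic triads in C minor (with V from harmonic minor) are Cm, Ddim, Eb, Fm, G, Ab, Bb. F–Ab–C–Eb = Fm7, C–Eb–G–Bb = Cm7, Eb–G–Bb–D = Ebmaj7, G–B–D–F = G7 and C–Eb–G = Cm are all diatonic. F–A–C is not: scale degree 4 in C minor carries Fm (iv). In C major the chord on that degree is F, so here it functions as IV, borrowed from the parallel major. C–E–G is not: scale degree 1 in C minor carries Cm (i). In C major the chord on that degree is C, so here it functions as I, borrowed from the parallel major.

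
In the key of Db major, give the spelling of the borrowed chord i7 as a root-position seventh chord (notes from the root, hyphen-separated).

i7 is built on scale degree 1, which is Db in both Db major and its parallel. Building the minor-seventh chord from the parallel minor on Db: Db–Fb–Ab–Cb.

Db-Fb-Ab-Cb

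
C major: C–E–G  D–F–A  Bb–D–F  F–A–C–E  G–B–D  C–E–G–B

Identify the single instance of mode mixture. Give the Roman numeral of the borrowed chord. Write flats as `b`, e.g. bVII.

bVII

C major has the diatonic set C, Dm, Em, F, G, Am, Bdim. Of the given chords, C–E–G = C, D–F–A = Dm, F–A–C–E = Fmaj7, G–B–D = G and C–E–G–B = Cmaj7 are diatonic. Bb–D–F is not: scale degree 7 in C major carries Bdim (vii°). In C minor the chord on that degree is Bb, so here it functions as bVII, borrowed from the parallel minor.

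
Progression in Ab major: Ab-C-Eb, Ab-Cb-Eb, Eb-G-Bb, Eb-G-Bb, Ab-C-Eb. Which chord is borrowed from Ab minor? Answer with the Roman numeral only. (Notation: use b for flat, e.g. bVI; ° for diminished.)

The diatonic triads in Ab major are Ab, Bbm, Cm, Db, Eb, Fm, Gdim. Ab–C–Eb = Ab and Eb–G–Bb = Eb both belong to that set. Ab–Cb–Eb is not: scale degree 1 in Ab major carries Ab (I). In Ab minor the chord on that degree is Abm, so here it functions as i, borrowed from the parallel minor.

i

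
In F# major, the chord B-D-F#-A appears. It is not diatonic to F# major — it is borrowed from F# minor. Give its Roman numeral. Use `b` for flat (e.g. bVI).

B is scale degree 4 in F# major. B–D–F#–A is a minor-seventh chord — the form found in F# minor, not the diatonic IV (B). Borrowed into F# major it is written iv7.

iv7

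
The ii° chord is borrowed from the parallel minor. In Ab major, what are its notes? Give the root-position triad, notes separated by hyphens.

Bb-Db-Fb

ii° is built on scale degree 2, which is Bb in both Ab major and its parallel. Stacking thirds in Ab minor on Bb gives Bb–Db–Fb.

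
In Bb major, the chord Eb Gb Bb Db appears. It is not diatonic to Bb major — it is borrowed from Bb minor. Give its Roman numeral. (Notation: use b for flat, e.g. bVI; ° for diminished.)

iv7

The root Eb is the diatonic 4th degree of Bb major; the borrowing shows in the chord quality. The diatonic chord on degree 4 would be Eb (IV), but Eb–Gb–Bb–Db is the minor-seventh chord from Bb minor. As a borrowed chord it is labeled iv7.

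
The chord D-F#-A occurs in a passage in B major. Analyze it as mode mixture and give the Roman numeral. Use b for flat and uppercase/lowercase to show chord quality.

bIII

D is the lowered form of scale degree 3 in B major (the diatonic degree 3 is D#). D–F#–A is a major chord — the form found in B minor, not the diatonic iii (D#m). Borrowed into B major it is written bIII.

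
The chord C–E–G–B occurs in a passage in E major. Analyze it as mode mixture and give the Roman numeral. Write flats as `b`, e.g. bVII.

bVImaj7

In E major scale degree 6 is C#; C is its lowered form, from E minor. Diatonically E major has C#m (vi) on that degree; C–E–G–B is instead the major-seventh chord native to E minor, so it takes the label bVImaj7.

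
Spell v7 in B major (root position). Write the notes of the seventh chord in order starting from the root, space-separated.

F# A C# E

The root, F#, is scale degree 5 — the same note in B major and B minor; only the chord quality changes. Stacking thirds in B minor on F# gives F#–A–C#–E.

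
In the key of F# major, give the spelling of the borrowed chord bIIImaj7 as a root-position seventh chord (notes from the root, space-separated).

A C# E G#

Scale degree 3 in F# major is A#. bIIImaj7 uses the lowered form, A, taken from F# minor. Building the major-seventh chord from the parallel minor on A: A–C#–E–G#.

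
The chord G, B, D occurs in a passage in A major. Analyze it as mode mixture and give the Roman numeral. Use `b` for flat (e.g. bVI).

The root G is the lowered 7th scale degree — diatonically A major has G# there. The diatonic chord on degree 7 would be G#dim (vii°), but G–B–D is the major chord from A minor. As a borrowed chord it is labeled bVII.

bVII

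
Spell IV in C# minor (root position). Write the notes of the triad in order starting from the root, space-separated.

F# A# C#

IV is built on scale degree 4, which is F# in both C# minor and its parallel. In C# major the chord on F# is F#–A#–C#.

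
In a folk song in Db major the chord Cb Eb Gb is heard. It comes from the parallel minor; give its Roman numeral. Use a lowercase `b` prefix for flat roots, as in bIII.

bVII

The root Cb is the lowered 7th scale degree — diatonically Db major has C there. Cb–Eb–Gb is a major chord — the form found in Db minor, not the diatonic vii° (Cdim). Borrowed into Db major it is written bVII.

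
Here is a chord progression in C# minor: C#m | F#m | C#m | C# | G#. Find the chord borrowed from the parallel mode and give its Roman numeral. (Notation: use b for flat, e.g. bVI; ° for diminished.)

I

C# minor has the diatonic set C#m, D#dim, E, F#m, G#, A, B (with V from harmonic minor). Of the given chords, C#m, F#m and G# are diatonic. C# (C#–E#–G#) is not: scale degree 1 in C# minor carries C#m (i). In C# major the chord on that degree is C#, so here it functions as I, borrowed from the parallel major.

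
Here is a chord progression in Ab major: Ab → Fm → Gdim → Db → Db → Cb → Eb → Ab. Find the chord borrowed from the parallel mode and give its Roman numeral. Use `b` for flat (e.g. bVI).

bIII

In Ab major the diatonic chords are Ab, Bbm, Cm, Db, Eb, Fm, Gdim. Of the given chords, Ab, Fm, Gdim, Db and Eb are diatonic. But Cb (Cb–Eb–Gb) is foreign: the diatonic iii on degree 3 is Cm, whereas Cb comes from Ab minor. It is labeled bIII.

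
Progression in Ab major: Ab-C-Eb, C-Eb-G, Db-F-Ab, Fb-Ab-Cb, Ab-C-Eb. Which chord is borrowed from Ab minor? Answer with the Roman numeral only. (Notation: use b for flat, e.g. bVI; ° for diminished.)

Ab major has the diatonic set Ab, Bbm, Cm, Db, Eb, Fm, Gdim. Of the given chords, Ab–C–Eb = Ab, C–Eb–G = Cm and Db–F–Ab = Db are diatonic. Fb–Ab–Cb is not: scale degree 6 in Ab major carries Fm (vi). In Ab minor the chord on that degree is Fb, so here it functions as bVI, borrowed from the parallel minor.

bVI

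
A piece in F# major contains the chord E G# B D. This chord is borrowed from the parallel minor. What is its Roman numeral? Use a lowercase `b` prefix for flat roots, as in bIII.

bVII7

E is the lowered form of scale degree 7 in F# major (the diatonic degree 7 is E#). The diatonic chord on degree 7 would be E#dim (vii°), but E–G#–B–D is the dominant-seventh chord from F# minor. As a borrowed chord it is labeled bVII7.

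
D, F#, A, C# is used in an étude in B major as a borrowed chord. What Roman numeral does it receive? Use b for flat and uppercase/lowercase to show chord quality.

In B major scale degree 3 is D#; D is its lowered form, from B minor. The diatonic chord on degree 3 would be D#m (iii), but D–F#–A–C# is the major-seventh chord from B minor. As a borrowed chord it is labeled bIIImaj7.

bIIImaj7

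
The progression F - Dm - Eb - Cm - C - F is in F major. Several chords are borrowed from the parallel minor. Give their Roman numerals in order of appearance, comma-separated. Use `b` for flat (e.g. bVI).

bVII, v

F major has the diatonic set F, Gm, Am, Bb, C, Dm, Edim. F, Dm and C all belong to that set. Eb (Eb–G–Bb) is not: scale degree 7 in F major carries Edim (vii°). In F minor the chord on that degree is Eb, so here it functions as bVII, borrowed from the parallel minor. Cm (C–Eb–G) doesn't fit — on degree 5 F major would have C (V). Cm is the degree-5 chord of F minor, so it is the borrowed v.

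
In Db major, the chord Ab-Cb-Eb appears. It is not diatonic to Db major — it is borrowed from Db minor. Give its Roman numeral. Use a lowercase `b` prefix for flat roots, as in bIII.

Ab is scale degree 5 in Db major. Ab–Cb–Eb is a minor chord — the form found in Db minor, not the diatonic V (Ab). Borrowed into Db major it is written v.

v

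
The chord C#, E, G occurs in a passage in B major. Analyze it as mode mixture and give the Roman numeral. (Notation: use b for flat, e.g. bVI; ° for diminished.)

ii°

The root C# is the diatonic 2nd degree of B major; the borrowing shows in the chord quality. C#–E–G is a diminished chord — the form found in B minor, not the diatonic ii (C#m). Borrowed into B major it is written ii°.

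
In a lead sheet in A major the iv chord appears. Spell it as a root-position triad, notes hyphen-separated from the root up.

D-F-A

The root, D, is scale degree 4 — the same note in A major and A minor; only the chord quality changes. Building the minor chord from the parallel minor on D: D–F–A.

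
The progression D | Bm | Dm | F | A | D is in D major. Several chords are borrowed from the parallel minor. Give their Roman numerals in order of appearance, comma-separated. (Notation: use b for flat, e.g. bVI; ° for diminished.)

The diatonic triads in D major are D, Em, F#m, G, A, Bm, C#dim. D, Bm and A are all diatonic. Dm (D–F–A) doesn't fit — on degree 1 D major would have D (I). Dm is the degree-1 chord of D minor, so it is the borrowed i. F (F–A–C) doesn't fit — on degree 3 D major would have F#m (iii). F is the degree-3 chord of D minor, so it is the borrowed bIII.

i, bIII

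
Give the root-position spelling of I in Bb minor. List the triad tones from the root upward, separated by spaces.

The root, Bb, is scale degree 1 — the same note in Bb minor and Bb major; only the chord quality changes. Stacking thirds in Bb major on Bb gives Bb–D–F.

Bb D F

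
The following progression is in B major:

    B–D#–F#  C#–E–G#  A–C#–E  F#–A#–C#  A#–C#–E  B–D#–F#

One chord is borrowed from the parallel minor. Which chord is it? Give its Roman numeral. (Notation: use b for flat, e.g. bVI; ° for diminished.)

bVII

The diatonic triads in B major are B, C#m, D#m, E, F#, G#m, A#dim. Of the given chords, B–D#–F# = B, C#–E–G# = C#m, F#–A#–C# = F# and A#–C#–E = A#dim are diatonic. A–C#–E doesn't fit — on degree 7 B major would have A#dim (vii°). A is the degree-7 chord of B minor, so it is the borrowed bVII.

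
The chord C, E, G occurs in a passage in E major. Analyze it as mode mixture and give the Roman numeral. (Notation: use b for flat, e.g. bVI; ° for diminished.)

bVI

The root C is the lowered 6th scale degree — diatonically E major has C# there. The diatonic chord on degree 6 would be C#m (vi), but C–E–G is the major chord from E minor. As a borrowed chord it is labeled bVI.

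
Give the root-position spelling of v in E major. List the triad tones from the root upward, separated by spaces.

v is built on scale degree 5, which is B in both E major and its parallel. In E minor the chord on B is B–D–F#.

B D F#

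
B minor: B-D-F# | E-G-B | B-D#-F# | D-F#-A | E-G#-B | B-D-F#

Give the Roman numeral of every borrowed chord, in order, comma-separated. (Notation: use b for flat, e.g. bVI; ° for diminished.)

I, IV

The diatonic triads in B minor (with V from harmonic minor) are Bm, C#dim, D, Em, F#, G, A. B–D–F# = Bm, E–G–B = Em and D–F#–A = D are all diatonic. B–D#–F# is not: scale degree 1 in B minor carries Bm (i). In B major the chord on that degree is B, so here it functions as I, borrowed from the parallel major. E–G#–B doesn't fit — on degree 4 B minor would have Em (iv). E is the degree-4 chord of B major, so it is the borrowed IV.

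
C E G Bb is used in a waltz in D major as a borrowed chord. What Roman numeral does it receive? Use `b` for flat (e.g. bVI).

bVII7

C is the lowered form of scale degree 7 in D major (the diatonic degree 7 is C#). C–E–G–Bb is a dominant-seventh chord — the form found in D minor, not the diatonic vii° (C#dim). Borrowed into D major it is written bVII7.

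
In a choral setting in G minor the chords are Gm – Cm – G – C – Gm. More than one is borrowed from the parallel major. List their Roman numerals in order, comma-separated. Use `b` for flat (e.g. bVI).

In G minor (with V from harmonic minor) the diatonic chords are Gm, Adim, Bb, Cm, D, Eb, F. Gm and Cm both belong to that set. G (G–B–D) is not: scale degree 1 in G minor carries Gm (i). In G major the chord on that degree is G, so here it functions as I, borrowed from the parallel major. C (C–E–G) is not: scale degree 4 in G minor carries Cm (iv). In G major the chord on that degree is C, so here it functions as IV, borrowed from the parallel major.

I, IV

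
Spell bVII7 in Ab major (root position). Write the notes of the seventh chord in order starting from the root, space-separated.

Gb Bb Db Fb

bVII7 is built on the lowered scale degree 7. In Ab major degree 7 is G; lowered it becomes Gb. Stacking thirds in Ab minor on Gb gives Gb–Bb–Db–Fb.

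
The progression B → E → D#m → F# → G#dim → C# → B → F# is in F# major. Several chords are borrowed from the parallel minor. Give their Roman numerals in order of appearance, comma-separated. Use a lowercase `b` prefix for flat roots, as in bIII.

In F# major the diatonic chords are F#, G#m, A#m, B, C#, D#m, E#dim. Of the given chords, B, D#m, F# and C# are diatonic. But E (E–G#–B) is foreign: the diatonic vii° on degree 7 is E#dim, whereas E comes from F# minor. It is labeled bVII. G#dim (G#–B–D) is not: scale degree 2 in F# major carries G#m (ii). In F# minor the chord on that degree is G#dim, so here it functions as ii°, borrowed from the parallel minor.

bVII, ii°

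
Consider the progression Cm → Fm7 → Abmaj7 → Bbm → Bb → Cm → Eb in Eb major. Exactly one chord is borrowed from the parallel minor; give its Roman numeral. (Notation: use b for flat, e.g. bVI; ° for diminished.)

In Eb major the diatonic chords are Eb, Fm, Gm, Ab, Bb, Cm, Ddim. Cm, Fm7, Abmaj7, Bb and Eb are all diatonic. But Bbm (Bb–Db–F) is foreign: the diatonic V on degree 5 is Bb, whereas Bbm comes from Eb minor. It is labeled v.

v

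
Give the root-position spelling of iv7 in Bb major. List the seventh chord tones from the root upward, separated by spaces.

iv7 is built on scale degree 4, which is Eb in both Bb major and its parallel. Stacking thirds in Bb minor on Eb gives Eb–Gb–Bb–Db.

Eb Gb Bb Db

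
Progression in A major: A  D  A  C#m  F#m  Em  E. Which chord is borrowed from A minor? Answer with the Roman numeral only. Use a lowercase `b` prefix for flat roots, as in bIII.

v

A major has the diatonic set A, Bm, C#m, D, E, F#m, G#dim. A, D, C#m, F#m and E are all diatonic. Em (E–G–B) is not: scale degree 5 in A major carries E (V). In A minor the chord on that degree is Em, so here it functions as v, borrowed from the parallel minor.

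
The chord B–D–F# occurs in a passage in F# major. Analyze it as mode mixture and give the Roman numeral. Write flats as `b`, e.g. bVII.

The root B is the diatonic 4th degree of F# major; the borrowing shows in the chord quality. The diatonic chord on degree 4 would be B (IV), but B–D–F# is the minor chord from F# minor. As a borrowed chord it is labeled iv.

iv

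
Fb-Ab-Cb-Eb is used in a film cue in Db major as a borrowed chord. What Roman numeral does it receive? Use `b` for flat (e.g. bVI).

In Db major scale degree 3 is F; Fb is its lowered form, from Db minor. The diatonic chord on degree 3 would be Fm (iii), but Fb–Ab–Cb–Eb is the major-seventh chord from Db minor. As a borrowed chord it is labeled bIIImaj7.

bIIImaj7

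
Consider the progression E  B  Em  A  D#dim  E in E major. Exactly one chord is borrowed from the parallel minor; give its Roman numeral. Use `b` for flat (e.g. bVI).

E major has the diatonic set E, F#m, G#m, A, B, C#m, D#dim. E, B, A and D#dim are all diatonic. Em (E–G–B) doesn't fit — on degree 1 E major would have E (I). Em is the degree-1 chord of E minor, so it is the borrowed i.

i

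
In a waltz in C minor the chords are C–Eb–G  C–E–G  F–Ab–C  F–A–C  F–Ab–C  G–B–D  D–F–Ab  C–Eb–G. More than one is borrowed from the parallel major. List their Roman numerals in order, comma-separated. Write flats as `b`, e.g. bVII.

C minor has the diatonic set Cm, Ddim, Eb, Fm, G, Ab, Bb (with V from harmonic minor). C–Eb–G = Cm, F–Ab–C = Fm, G–B–D = G and D–F–Ab = Ddim are all diatonic. C–E–G doesn't fit — on degree 1 C minor would have Cm (i). C is the degree-1 chord of C major, so it is the borrowed I. F–A–C is not: scale degree 4 in C minor carries Fm (iv). In C major the chord on that degree is F, so here it functions as IV, borrowed from the parallel major.

I, IV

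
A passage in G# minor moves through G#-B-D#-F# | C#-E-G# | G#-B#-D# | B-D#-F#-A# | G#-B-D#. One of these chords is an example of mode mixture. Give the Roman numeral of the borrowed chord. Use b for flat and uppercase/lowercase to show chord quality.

I

The diatonic triads in G# minor (with V from harmonic minor) are G#m, A#dim, B, C#m, D#, E, F#. G#–B–D#–F# = G#m7, C#–E–G# = C#m, B–D#–F#–A# = Bmaj7 and G#–B–D# = G#m are all diatonic. But G#–B#–D# is foreign: the diatonic i on degree 1 is G#m, whereas G# comes from G# major. It is labeled I.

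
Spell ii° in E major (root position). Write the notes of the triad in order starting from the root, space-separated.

ii° is built on scale degree 2, which is F# in both E major and its parallel. Stacking thirds in E minor on F# gives F#–A–C.

F# A C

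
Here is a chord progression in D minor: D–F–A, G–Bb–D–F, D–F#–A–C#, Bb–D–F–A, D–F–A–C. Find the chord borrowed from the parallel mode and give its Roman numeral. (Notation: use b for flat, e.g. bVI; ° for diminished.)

The diatonic triads in D minor (with V from harmonic minor) are Dm, Edim, F, Gm, A, Bb, C. D–F–A = Dm, G–Bb–D–F = Gm7, Bb–D–F–A = Bbmaj7 and D–F–A–C = Dm7 are all diatonic. D–F#–A–C# is not: scale degree 1 in D minor carries Dm (i). In D major the chord on that degree is Dmaj7, so here it functions as Imaj7, borrowed from the parallel major.

Imaj7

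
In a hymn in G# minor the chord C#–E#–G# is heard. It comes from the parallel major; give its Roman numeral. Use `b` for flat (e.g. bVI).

C# is scale degree 4 in G# minor. The diatonic chord on degree 4 would be C#m (iv), but C#–E#–G# is the major chord from G# major. As a borrowed chord it is labeled IV.

IV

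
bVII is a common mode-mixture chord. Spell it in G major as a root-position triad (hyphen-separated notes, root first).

Scale degree 7 in G major is F#. bVII uses the lowered form, F, taken from G minor. Stacking thirds in G minor on F gives F–A–C.

F-A-C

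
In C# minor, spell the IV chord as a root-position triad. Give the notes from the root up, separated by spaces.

IV is built on scale degree 4, which is F# in both C# minor and its parallel. Building the major chord from the parallel major on F#: F#–A#–C#.

F# A# C#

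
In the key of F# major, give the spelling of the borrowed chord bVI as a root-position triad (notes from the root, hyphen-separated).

The root of bVI is the lowered 6th degree: D# becomes D. Stacking thirds in F# minor on D gives D–F#–A.

D-F#-A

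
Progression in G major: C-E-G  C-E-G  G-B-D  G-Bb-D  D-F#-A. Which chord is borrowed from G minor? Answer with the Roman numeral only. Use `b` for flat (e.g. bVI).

i

The diatonic triads in G major are G, Am, Bm, C, D, Em, F#dim. Of the given chords, C–E–G = C, G–B–D = G and D–F#–A = D are diatonic. G–Bb–D doesn't fit — on degree 1 G major would have G (I). Gm is the degree-1 chord of G minor, so it is the borrowed i.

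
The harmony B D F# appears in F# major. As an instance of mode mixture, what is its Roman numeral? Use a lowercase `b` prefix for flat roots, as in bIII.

iv

The root B is the diatonic 4th degree of F# major; the borrowing shows in the chord quality. The diatonic chord on degree 4 would be B (IV), but B–D–F# is the minor chord from F# minor. As a borrowed chord it is labeled iv.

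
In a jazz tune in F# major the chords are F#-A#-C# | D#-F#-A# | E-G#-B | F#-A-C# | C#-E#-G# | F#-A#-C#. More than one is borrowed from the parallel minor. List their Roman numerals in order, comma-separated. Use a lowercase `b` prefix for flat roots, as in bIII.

bVII, i

In F# major the diatonic chords are F#, G#m, A#m, B, C#, D#m, E#dim. F#–A#–C# = F#, D#–F#–A# = D#m and C#–E#–G# = C# are all diatonic. E–G#–B doesn't fit — on degree 7 F# major would have E#dim (vii°). E is the degree-7 chord of F# minor, so it is the borrowed bVII. F#–A–C# is not: scale degree 1 in F# major carries F# (I). In F# minor the chord on that degree is F#m, so here it functions as i, borrowed from the parallel minor.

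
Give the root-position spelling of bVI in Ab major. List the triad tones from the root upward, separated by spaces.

Fb Ab Cb

The root of bVI is the lowered 6th degree: F becomes Fb. Stacking thirds in Ab minor on Fb gives Fb–Ab–Cb.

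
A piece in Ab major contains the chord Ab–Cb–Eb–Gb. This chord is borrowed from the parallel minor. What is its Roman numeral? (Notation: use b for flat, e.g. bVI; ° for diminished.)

Ab is scale degree 1 in Ab major. The diatonic chord on degree 1 would be Ab (I), but Ab–Cb–Eb–Gb is the minor-seventh chord from Ab minor. As a borrowed chord it is labeled i7.

i7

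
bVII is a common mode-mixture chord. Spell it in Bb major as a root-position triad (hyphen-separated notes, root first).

Ab-C-Eb

Scale degree 7 in Bb major is A. bVII uses the lowered form, Ab, taken from Bb minor. In Bb minor the chord on Ab is Ab–C–Eb.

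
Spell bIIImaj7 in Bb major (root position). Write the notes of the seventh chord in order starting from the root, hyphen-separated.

Db-F-Ab-C

The root of bIIImaj7 is the lowered 3rd degree: D becomes Db. Stacking thirds in Bb minor on Db gives Db–F–Ab–C.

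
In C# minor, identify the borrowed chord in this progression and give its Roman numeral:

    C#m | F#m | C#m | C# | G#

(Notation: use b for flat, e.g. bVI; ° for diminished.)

I

In C# minor (with V from harmonic minor) the diatonic chords are C#m, D#dim, E, F#m, G#, A, B. C#m, F#m and G# are all diatonic. But C# (C#–E#–G#) is foreign: the diatonic i on degree 1 is C#m, whereas C# comes from C# major. It is labeled I.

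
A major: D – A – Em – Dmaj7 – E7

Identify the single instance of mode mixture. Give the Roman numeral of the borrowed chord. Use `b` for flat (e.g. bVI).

A major has the diatonic set A, Bm, C#m, D, E, F#m, G#dim. D, A, Dmaj7 and E7 are all diatonic. Em (E–G–B) is not: scale degree 5 in A major carries E (V). In A minor the chord on that degree is Em, so here it functions as v, borrowed from the parallel minor.

v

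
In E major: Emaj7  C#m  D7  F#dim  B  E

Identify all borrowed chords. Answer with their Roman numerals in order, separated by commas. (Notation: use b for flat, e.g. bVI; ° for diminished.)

bVII7, ii°

In E major the diatonic chords are E, F#m, G#m, A, B, C#m, D#dim. Of the given chords, Emaj7, C#m, B and E are diatonic. D7 (D–F#–A–C) doesn't fit — on degree 7 E major would have D#dim (vii°). D7 is the degree-7 chord of E minor, so it is the borrowed bVII7. But F#dim (F#–A–C) is foreign: the diatonic ii on degree 2 is F#m, whereas F#dim comes from E minor. It is labeled ii°.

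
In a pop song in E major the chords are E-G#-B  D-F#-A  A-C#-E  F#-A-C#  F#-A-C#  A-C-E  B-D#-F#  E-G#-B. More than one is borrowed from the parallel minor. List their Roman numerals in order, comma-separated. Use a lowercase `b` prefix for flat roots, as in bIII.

The diatonic triads in E major are E, F#m, G#m, A, B, C#m, D#dim. Of the given chords, E–G#–B = E, A–C#–E = A, F#–A–C# = F#m and B–D#–F# = B are diatonic. But D–F#–A is foreign: the diatonic vii° on degree 7 is D#dim, whereas D comes from E minor. It is labeled bVII. But A–C–E is foreign: the diatonic IV on degree 4 is A, whereas Am comes from E minor. It is labeled iv.

bVII, iv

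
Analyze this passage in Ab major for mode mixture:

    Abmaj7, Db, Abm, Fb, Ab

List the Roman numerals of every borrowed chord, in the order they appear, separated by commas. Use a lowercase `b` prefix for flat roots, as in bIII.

i, bVI

Ab major has the diatonic set Ab, Bbm, Cm, Db, Eb, Fm, Gdim. Abmaj7, Db and Ab are all diatonic. Abm (Ab–Cb–Eb) doesn't fit — on degree 1 Ab major would have Ab (I). Abm is the degree-1 chord of Ab minor, so it is the borrowed i. Fb (Fb–Ab–Cb) is not: scale degree 6 in Ab major carries Fm (vi). In Ab minor the chord on that degree is Fb, so here it functions as bVI, borrowed from the parallel minor.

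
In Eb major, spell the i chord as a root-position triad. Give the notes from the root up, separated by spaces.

The root, Eb, is scale degree 1 — the same note in Eb major and Eb minor; only the chord quality changes. In Eb minor the chord on Eb is Eb–Gb–Bb.

Eb Gb Bb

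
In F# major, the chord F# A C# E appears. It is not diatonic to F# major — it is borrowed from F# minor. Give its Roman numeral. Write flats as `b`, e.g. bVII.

i7

F# is scale degree 1 in F# major. F#–A–C#–E is a minor-seventh chord — the form found in F# minor, not the diatonic I (F#). Borrowed into F# major it is written i7.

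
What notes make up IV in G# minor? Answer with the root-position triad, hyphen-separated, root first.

C#-E#-G#

The root, C#, is scale degree 4 — the same note in G# minor and G# major; only the chord quality changes. In G# major the chord on C# is C#–E#–G#.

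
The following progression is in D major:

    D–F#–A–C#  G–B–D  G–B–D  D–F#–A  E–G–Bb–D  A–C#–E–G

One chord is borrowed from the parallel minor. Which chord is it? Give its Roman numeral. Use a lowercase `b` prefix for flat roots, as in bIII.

The diatonic triads in D major are D, Em, F#m, G, A, Bm, C#dim. D–F#–A–C# = Dmaj7, G–B–D = G, D–F#–A = D and A–C#–E–G = A7 are all diatonic. E–G–Bb–D doesn't fit — on degree 2 D major would have Em (ii). Em7b5 is the degree-2 chord of D minor, so it is the borrowed iiø7.

iiø7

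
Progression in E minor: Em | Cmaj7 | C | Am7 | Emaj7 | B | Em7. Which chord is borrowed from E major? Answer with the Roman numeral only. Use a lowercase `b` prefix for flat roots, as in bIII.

Imaj7

The diatonic triads in E minor (with V from harmonic minor) are Em, F#dim, G, Am, B, C, D. Em, Cmaj7, C, Am7, B and Em7 are all diatonic. Emaj7 (E–G#–B–D#) doesn't fit — on degree 1 E minor would have Em (i). Emaj7 is the degree-1 chord of E major, so it is the borrowed Imaj7.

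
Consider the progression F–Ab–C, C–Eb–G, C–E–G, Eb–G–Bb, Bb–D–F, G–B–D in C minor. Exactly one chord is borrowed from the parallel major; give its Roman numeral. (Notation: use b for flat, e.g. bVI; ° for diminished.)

C minor has the diatonic set Cm, Ddim, Eb, Fm, G, Ab, Bb (with V from harmonic minor). F–Ab–C = Fm, C–Eb–G = Cm, Eb–G–Bb = Eb, Bb–D–F = Bb and G–B–D = G are all diatonic. But C–E–G is foreign: the diatonic i on degree 1 is Cm, whereas C comes from C major. It is labeled I.

I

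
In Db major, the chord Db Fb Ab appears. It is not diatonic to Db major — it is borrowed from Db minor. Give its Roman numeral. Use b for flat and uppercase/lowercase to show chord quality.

The root Db is the diatonic 1st degree of Db major; the borrowing shows in the chord quality. Diatonically Db major has Db (I) on that degree; Db–Fb–Ab is instead the minor chord native to Db minor, so it takes the label i.

i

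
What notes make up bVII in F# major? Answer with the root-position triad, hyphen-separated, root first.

bVII is built on the lowered scale degree 7. In F# major degree 7 is E#; lowered it becomes E. In F# minor the chord on E is E–G#–B.

E-G#-B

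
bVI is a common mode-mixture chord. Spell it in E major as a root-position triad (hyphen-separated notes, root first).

C-E-G

bVI is built on the lowered scale degree 6. In E major degree 6 is C#; lowered it becomes C. Stacking thirds in E minor on C gives C–E–G.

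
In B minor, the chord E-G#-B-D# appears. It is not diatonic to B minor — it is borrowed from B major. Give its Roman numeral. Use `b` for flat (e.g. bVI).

IVmaj7

E is scale degree 4 in B minor. The diatonic chord on degree 4 would be Em (iv), but E–G#–B–D# is the major-seventh chord from B major. As a borrowed chord it is labeled IVmaj7.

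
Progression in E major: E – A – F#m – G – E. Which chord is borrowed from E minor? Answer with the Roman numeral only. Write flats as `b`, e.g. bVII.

The diatonic triads in E major are E, F#m, G#m, A, B, C#m, D#dim. Of the given chords, E, A and F#m are diatonic. G (G–B–D) is not: scale degree 3 in E major carries G#m (iii). In E minor the chord on that degree is G, so here it functions as bIII, borrowed from the parallel minor.

bIII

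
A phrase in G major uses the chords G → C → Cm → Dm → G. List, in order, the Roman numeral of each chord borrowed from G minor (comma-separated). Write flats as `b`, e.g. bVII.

In G major the diatonic chords are G, Am, Bm, C, D, Em, F#dim. Of the given chords, G and C are diatonic. But Cm (C–Eb–G) is foreign: the diatonic IV on degree 4 is C, whereas Cm comes from G minor. It is labeled iv. Dm (D–F–A) is not: scale degree 5 in G major carries D (V). In G minor the chord on that degree is Dm, so here it functions as v, borrowed from the parallel minor.

iv, v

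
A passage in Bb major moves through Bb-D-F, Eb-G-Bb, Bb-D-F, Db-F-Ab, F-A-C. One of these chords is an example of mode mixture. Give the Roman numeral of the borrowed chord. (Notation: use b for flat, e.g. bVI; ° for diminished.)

bIII

In Bb major the diatonic chords are Bb, Cm, Dm, Eb, F, Gm, Adim. Of the given chords, Bb–D–F = Bb, Eb–G–Bb = Eb and F–A–C = F are diatonic. Db–F–Ab is not: scale degree 3 in Bb major carries Dm (iii). In Bb minor the chord on that degree is Db, so here it functions as bIII, borrowed from the parallel minor.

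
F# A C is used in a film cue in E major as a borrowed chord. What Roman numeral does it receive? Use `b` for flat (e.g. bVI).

ii°

F# is scale degree 2 in E major. F#–A–C is a diminished chord — the form found in E minor, not the diatonic ii (F#m). Borrowed into E major it is written ii°.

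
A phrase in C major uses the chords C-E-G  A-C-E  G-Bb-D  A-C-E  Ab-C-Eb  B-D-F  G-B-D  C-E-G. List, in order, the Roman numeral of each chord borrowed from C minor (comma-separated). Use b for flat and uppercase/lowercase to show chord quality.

In C major the diatonic chords are C, Dm, Em, F, G, Am, Bdim. C–E–G = C, A–C–E = Am, B–D–F = Bdim and G–B–D = G are all diatonic. G–Bb–D is not: scale degree 5 in C major carries G (V). In C minor the chord on that degree is Gm, so here it functions as v, borrowed from the parallel minor. Ab–C–Eb doesn't fit — on degree 6 C major would have Am (vi). Ab is the degree-6 chord of C minor, so it is the borrowed bVI.

v, bVI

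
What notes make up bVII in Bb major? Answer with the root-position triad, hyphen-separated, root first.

Ab-C-Eb

bVII is built on the lowered scale degree 7. In Bb major degree 7 is A; lowered it becomes Ab. In Bb minor the chord on Ab is Ab–C–Eb.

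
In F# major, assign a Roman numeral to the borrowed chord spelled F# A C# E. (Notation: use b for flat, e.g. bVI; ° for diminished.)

i7

F# is scale degree 1 in F# major. F#–A–C#–E is a minor-seventh chord — the form found in F# minor, not the diatonic I (F#). Borrowed into F# major it is written i7.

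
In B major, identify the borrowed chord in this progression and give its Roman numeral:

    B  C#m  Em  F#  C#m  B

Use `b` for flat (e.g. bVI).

iv

In B major the diatonic chords are B, C#m, D#m, E, F#, G#m, A#dim. B, C#m and F# are all diatonic. But Em (E–G–B) is foreign: the diatonic IV on degree 4 is E, whereas Em comes from B minor. It is labeled iv.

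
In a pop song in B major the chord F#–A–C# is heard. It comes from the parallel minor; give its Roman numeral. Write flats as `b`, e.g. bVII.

F# is scale degree 5 in B major. F#–A–C# is a minor chord — the form found in B minor, not the diatonic V (F#). Borrowed into B major it is written v.

v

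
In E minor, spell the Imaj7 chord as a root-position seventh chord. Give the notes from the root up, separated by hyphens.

The root, E, is scale degree 1 — the same note in E minor and E major; only the chord quality changes. Building the major-seventh chord from the parallel major on E: E–G#–B–D#.

E-G#-B-D#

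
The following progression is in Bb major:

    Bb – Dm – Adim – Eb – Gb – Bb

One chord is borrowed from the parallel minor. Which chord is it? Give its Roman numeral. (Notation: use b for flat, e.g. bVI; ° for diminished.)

bVI

The diatonic triads in Bb major are Bb, Cm, Dm, Eb, F, Gm, Adim. Bb, Dm, Adim and Eb all belong to that set. Gb (Gb–Bb–Db) is not: scale degree 6 in Bb major carries Gm (vi). In Bb minor the chord on that degree is Gb, so here it functions as bVI, borrowed from the parallel minor.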